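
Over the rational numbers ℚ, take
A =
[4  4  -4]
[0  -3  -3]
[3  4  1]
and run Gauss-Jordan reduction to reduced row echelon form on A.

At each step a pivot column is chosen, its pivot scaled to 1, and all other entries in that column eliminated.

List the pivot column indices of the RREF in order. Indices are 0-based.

pivot(0,0)=4: scale R0 → (1, 1, -1)
  clear (2,0): R2 −= (3)R0 → (0, 1, 4)
pivot(1,1)=-3: scale R1 → (0, 1, 1)
  clear (0,1): R0 −= (1)R1 → (1, 0, -2)
  clear (2,1): R2 −= (1)R1 → (0, 0, 3)
pivot(2,2)=3: scale R2 → (0, 0, 1)
  clear (0,2): R0 −= (-2)R2 → (1, 0, 0)
  clear (1,2): R1 −= (1)R2 → (0, 1, 0)

pivot columns: 0, 1, 2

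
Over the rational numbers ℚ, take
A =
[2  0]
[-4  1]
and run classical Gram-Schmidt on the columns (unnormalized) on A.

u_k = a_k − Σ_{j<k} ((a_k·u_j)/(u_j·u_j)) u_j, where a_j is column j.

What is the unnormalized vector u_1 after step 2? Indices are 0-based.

Step 1: u_0 = a_0 = (2, -4).
Step 2: u_1 = a_1 − (-1/5)·u_0 = (2/5, 1/5).

u_1 = (2/5, 1/5)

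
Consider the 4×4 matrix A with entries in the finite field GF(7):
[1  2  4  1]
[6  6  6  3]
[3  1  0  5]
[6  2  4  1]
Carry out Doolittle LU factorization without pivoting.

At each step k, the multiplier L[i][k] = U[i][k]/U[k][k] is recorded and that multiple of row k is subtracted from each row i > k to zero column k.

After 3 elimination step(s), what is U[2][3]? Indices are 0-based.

U[2][3] = 1

Step 1: pivot at (0,0) is 1.
  row1 ← row1 − (6)·row0  ⇒  L[1][0]=6, U row1=(0, 1, 3, 4)
  row2 ← row2 − (3)·row0  ⇒  L[2][0]=3, U row2=(0, 2, 2, 2)
  row3 ← row3 − (6)·row0  ⇒  L[3][0]=6, U row3=(0, 4, 1, 2)
Step 2: pivot at (1,1) is 1.
  row2 ← row2 − (2)·row1  ⇒  L[2][1]=2, U row2=(0, 0, 3, 1)
  row3 ← row3 − (4)·row1  ⇒  L[3][1]=4, U row3=(0, 0, 3, 0)
Step 3: pivot at (2,2) is 3.
  row3 ← row3 − (1)·row2  ⇒  L[3][2]=1, U row3=(0, 0, 0, 6)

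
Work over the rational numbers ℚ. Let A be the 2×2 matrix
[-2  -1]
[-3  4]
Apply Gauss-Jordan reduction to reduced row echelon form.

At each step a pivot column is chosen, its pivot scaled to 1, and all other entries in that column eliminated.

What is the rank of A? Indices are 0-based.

pivot(0,0)=-2: scale R0 → (1, 1/2)
  clear (1,0): R1 −= (-3)R0 → (0, 11/2)
pivot(1,1)=11/2: scale R1 → (0, 1)
  clear (0,1): R0 −= (1/2)R1 → (1, 0)

rank = 2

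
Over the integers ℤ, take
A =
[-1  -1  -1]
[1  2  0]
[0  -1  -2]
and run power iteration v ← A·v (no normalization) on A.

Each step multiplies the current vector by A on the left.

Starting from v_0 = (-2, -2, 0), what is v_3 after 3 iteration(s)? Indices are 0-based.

v_0 = (-2, -2, 0).
v_1 = A·v_0 = (4, -6, 2).
v_2 = A·v_1 = (0, -8, 2).
v_3 = A·v_2 = (6, -16, 4).

v_3 = (6, -16, 4)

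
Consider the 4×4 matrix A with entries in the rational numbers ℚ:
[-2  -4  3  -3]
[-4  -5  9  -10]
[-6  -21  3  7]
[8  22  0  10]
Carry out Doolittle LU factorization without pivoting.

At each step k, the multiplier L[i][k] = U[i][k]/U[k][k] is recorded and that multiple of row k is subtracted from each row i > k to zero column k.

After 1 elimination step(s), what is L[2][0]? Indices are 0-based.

Step 1: pivot at (0,0) is -2.
  row1 ← row1 − (2)·row0  ⇒  L[1][0]=2, U row1=(0, 3, 3, -4)
  row2 ← row2 − (3)·row0  ⇒  L[2][0]=3, U row2=(0, -9, -6, 16)
  row3 ← row3 − (-4)·row0  ⇒  L[3][0]=-4, U row3=(0, 6, 12, -2)

L[2][0] = 3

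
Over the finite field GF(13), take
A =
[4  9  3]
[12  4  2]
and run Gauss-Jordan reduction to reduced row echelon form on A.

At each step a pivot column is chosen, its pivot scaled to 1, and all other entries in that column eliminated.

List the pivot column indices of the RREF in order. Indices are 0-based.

pivot columns: 0, 1

pivot(0,0)=4: scale R0 → (1, 12, 4)
  clear (1,0): R1 −= (12)R0 → (0, 3, 6)
pivot(1,1)=3: scale R1 → (0, 1, 2)
  clear (0,1): R0 −= (12)R1 → (1, 0, 6)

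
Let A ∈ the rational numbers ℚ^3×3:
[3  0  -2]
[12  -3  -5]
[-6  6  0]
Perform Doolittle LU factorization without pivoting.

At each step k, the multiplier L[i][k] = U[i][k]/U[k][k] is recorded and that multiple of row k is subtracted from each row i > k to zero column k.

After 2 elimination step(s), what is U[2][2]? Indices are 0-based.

U[2][2] = 2

[col 0] pivot 3
  R1 -= 4*R0 → (0, -3, 3)  (L[1][0] := 4)
  R2 -= -2*R0 → (0, 6, -4)  (L[2][0] := -2)
[col 1] pivot -3
  R2 -= -2*R1 → (0, 0, 2)  (L[2][1] := -2)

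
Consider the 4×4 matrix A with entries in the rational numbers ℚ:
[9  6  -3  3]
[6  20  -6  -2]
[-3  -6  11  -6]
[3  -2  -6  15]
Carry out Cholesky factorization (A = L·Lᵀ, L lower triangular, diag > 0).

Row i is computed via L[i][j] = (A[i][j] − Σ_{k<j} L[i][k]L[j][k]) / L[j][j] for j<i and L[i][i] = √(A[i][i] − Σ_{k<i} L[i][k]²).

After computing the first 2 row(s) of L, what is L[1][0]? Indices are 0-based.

Step 1: L[0][0] = √(9) = 3.
  L[1][0] = (6) / L[0][0] = 2.
Step 2: L[1][1] = √(16) = 4.

L[1][0] = 2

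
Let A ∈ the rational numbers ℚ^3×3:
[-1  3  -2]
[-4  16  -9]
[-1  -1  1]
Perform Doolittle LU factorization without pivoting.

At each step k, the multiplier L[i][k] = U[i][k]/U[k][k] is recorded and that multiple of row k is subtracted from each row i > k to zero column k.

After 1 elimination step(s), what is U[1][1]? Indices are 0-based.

Step 1: pivot at (0,0) is -1.
  row1 ← row1 − (4)·row0  ⇒  L[1][0]=4, U row1=(0, 4, -1)
  row2 ← row2 − (1)·row0  ⇒  L[2][0]=1, U row2=(0, -4, 3)

U[1][1] = 4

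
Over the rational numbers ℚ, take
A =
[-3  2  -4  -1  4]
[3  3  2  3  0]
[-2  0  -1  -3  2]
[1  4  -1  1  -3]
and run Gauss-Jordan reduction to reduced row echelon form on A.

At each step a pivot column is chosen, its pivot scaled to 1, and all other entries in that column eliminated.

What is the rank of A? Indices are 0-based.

rank = 4

pivot(0,0)=-3: scale R0 → (1, -2/3, 4/3, 1/3, -4/3)
  clear (1,0): R1 −= (3)R0 → (0, 5, -2, 2, 4)
  clear (2,0): R2 −= (-2)R0 → (0, -4/3, 5/3, -7/3, -2/3)
  clear (3,0): R3 −= (1)R0 → (0, 14/3, -7/3, 2/3, -5/3)
pivot(1,1)=5: scale R1 → (0, 1, -2/5, 2/5, 4/5)
  clear (0,1): R0 −= (-2/3)R1 → (1, 0, 16/15, 3/5, -4/5)
  clear (2,1): R2 −= (-4/3)R1 → (0, 0, 17/15, -9/5, 2/5)
  clear (3,1): R3 −= (14/3)R1 → (0, 0, -7/15, -6/5, -27/5)
pivot(2,2)=17/15: scale R2 → (0, 0, 1, -27/17, 6/17)
  clear (0,2): R0 −= (16/15)R2 → (1, 0, 0, 39/17, -20/17)
  clear (1,2): R1 −= (-2/5)R2 → (0, 1, 0, -4/17, 16/17)
  clear (3,2): R3 −= (-7/15)R2 → (0, 0, 0, -33/17, -89/17)
pivot(3,3)=-33/17: scale R3 → (0, 0, 0, 1, 89/33)
  clear (0,3): R0 −= (39/17)R3 → (1, 0, 0, 0, -81/11)
  clear (1,3): R1 −= (-4/17)R3 → (0, 1, 0, 0, 52/33)
  clear (2,3): R2 −= (-27/17)R3 → (0, 0, 1, 0, 51/11)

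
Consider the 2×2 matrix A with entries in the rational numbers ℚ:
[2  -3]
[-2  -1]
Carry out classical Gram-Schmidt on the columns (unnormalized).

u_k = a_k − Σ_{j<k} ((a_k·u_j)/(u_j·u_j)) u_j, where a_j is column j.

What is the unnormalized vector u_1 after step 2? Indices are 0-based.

Step 1: u_0 = a_0 = (2, -2).
Step 2: u_1 = a_1 − (-1/2)·u_0 = (-2, -2).

u_1 = (-2, -2)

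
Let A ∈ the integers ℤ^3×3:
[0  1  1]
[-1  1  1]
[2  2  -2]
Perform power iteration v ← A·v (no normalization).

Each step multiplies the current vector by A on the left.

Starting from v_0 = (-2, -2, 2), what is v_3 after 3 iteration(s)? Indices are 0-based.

v_3 = (18, 28, -96)

v_0 = (-2, -2, 2).
v_1 = A·v_0 = (0, 2, -12).
v_2 = A·v_1 = (-10, -10, 28).
v_3 = A·v_2 = (18, 28, -96).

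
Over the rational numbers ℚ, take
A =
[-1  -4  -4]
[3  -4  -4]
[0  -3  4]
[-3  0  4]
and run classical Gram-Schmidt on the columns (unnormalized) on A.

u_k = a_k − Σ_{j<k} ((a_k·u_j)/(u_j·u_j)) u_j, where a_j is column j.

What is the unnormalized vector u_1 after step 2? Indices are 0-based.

u_1 = (-84/19, -52/19, -3, -24/19)

Step 1: u_0 = a_0 = (-1, 3, 0, -3).
Step 2: u_1 = a_1 − (-8/19)·u_0 = (-84/19, -52/19, -3, -24/19).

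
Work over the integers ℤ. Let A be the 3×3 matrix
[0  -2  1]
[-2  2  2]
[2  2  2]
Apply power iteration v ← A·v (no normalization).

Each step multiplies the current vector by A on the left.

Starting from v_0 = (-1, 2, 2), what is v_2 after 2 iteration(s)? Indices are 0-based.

v_0 = (-1, 2, 2).
v_1 = A·v_0 = (-2, 10, 6).
v_2 = A·v_1 = (-14, 36, 28).

v_2 = (-14, 36, 28)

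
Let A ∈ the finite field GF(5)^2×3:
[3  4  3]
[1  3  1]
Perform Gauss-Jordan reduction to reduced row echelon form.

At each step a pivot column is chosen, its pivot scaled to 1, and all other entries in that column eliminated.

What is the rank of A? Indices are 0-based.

pivot(0,0)=3: scale R0 → (1, 3, 1)
  clear (1,0): R1 −= (1)R0 → (0, 0, 0)
col 1: no nonzero at/below row 1; advance.
col 2: no nonzero at/below row 1; advance.

rank = 1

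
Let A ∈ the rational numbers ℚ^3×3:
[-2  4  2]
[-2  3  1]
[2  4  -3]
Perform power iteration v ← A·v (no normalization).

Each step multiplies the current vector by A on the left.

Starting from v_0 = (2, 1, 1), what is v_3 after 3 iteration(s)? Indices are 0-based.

v_3 = (-30, -20, 49)

v_0 = (2, 1, 1).
v_1 = A·v_0 = (2, 0, 5).
v_2 = A·v_1 = (6, 1, -11).
v_3 = A·v_2 = (-30, -20, 49).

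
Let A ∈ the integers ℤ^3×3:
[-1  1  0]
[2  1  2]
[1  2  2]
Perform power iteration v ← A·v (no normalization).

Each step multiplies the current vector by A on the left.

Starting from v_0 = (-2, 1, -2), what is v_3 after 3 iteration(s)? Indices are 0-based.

v_0 = (-2, 1, -2).
v_1 = A·v_0 = (3, -7, -4).
v_2 = A·v_1 = (-10, -9, -19).
v_3 = A·v_2 = (1, -67, -66).

v_3 = (1, -67, -66)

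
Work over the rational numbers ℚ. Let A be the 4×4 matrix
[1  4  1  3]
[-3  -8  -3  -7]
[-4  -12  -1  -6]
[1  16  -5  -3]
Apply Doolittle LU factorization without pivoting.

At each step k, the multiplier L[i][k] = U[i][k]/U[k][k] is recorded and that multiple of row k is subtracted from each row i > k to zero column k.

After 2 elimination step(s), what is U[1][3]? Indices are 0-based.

U[1][3] = 2

[col 0] pivot 1
  R1 -= -3*R0 → (0, 4, 0, 2)  (L[1][0] := -3)
  R2 -= -4*R0 → (0, 4, 3, 6)  (L[2][0] := -4)
  R3 -= 1*R0 → (0, 12, -6, -6)  (L[3][0] := 1)
[col 1] pivot 4
  R2 -= 1*R1 → (0, 0, 3, 4)  (L[2][1] := 1)
  R3 -= 3*R1 → (0, 0, -6, -12)  (L[3][1] := 3)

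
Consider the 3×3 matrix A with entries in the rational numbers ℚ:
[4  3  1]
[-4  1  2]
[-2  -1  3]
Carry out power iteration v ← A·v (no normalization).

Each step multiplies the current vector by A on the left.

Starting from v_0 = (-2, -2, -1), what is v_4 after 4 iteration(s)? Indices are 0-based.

v_4 = (1345, 310, -75)

v_0 = (-2, -2, -1).
v_1 = A·v_0 = (-15, 4, 3).
v_2 = A·v_1 = (-45, 70, 35).
v_3 = A·v_2 = (65, 320, 125).
v_4 = A·v_3 = (1345, 310, -75).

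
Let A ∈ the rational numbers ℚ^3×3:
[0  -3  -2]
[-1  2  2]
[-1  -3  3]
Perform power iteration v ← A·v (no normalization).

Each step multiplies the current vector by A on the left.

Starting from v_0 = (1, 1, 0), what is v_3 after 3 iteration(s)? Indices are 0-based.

v_0 = (1, 1, 0).
v_1 = A·v_0 = (-3, 1, -4).
v_2 = A·v_1 = (5, -3, -12).
v_3 = A·v_2 = (33, -35, -32).

v_3 = (33, -35, -32)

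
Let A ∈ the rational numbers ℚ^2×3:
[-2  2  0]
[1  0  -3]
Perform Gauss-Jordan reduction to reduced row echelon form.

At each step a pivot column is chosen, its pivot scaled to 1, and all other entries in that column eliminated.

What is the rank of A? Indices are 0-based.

rank = 2

[1] R0 /= -2  ⇒  (1, -1, 0)
     R1 -= 1·R0  ⇒  (0, 1, -3)
[2] R1 /= 1  ⇒  (0, 1, -3)
     R0 -= -1·R1  ⇒  (1, 0, -3)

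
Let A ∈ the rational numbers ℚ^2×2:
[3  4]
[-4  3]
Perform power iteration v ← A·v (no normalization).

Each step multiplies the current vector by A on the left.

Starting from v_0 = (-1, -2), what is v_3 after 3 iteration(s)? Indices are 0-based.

v_3 = (29, 278)

v_0 = (-1, -2).
v_1 = A·v_0 = (-11, -2).
v_2 = A·v_1 = (-41, 38).
v_3 = A·v_2 = (29, 278).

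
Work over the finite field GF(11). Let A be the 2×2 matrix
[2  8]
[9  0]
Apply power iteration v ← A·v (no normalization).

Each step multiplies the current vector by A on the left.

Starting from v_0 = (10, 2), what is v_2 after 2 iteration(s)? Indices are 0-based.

v_0 = (10, 2).
v_1 = A·v_0 = (3, 2).
v_2 = A·v_1 = (0, 5).

v_2 = (0, 5)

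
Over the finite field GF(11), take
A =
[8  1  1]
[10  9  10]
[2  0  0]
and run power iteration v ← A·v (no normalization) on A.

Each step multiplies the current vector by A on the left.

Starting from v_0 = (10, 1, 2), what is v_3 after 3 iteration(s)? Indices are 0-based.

v_3 = (6, 7, 9)

v_0 = (10, 1, 2).
v_1 = A·v_0 = (6, 8, 9).
v_2 = A·v_1 = (10, 2, 1).
v_3 = A·v_2 = (6, 7, 9).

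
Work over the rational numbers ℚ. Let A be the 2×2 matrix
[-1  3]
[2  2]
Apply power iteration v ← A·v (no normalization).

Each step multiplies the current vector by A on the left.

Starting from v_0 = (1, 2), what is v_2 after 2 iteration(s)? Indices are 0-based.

v_2 = (13, 22)

v_0 = (1, 2).
v_1 = A·v_0 = (5, 6).
v_2 = A·v_1 = (13, 22).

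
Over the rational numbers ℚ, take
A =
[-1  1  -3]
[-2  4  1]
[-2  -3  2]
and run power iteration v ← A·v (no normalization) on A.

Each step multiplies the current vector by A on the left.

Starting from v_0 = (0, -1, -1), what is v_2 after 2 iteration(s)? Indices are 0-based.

v_2 = (-10, -23, 13)

v_0 = (0, -1, -1).
v_1 = A·v_0 = (2, -5, 1).
v_2 = A·v_1 = (-10, -23, 13).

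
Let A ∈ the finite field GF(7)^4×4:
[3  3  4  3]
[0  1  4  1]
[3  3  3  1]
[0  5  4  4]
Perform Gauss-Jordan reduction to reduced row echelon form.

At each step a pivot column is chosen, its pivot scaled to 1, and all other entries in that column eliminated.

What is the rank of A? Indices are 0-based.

step 1: normalize row 0 (÷3) = (1, 1, 6, 1)
  row 2: subtract 3×row0 = (0, 0, 6, 5)
step 2: normalize row 1 (÷1) = (0, 1, 4, 1)
  row 0: subtract 1×row1 = (1, 0, 2, 0)
  row 3: subtract 5×row1 = (0, 0, 5, 6)
step 3: normalize row 2 (÷6) = (0, 0, 1, 2)
  row 0: subtract 2×row2 = (1, 0, 0, 3)
  row 1: subtract 4×row2 = (0, 1, 0, 0)
  row 3: subtract 5×row2 = (0, 0, 0, 3)
step 4: normalize row 3 (÷3) = (0, 0, 0, 1)
  row 0: subtract 3×row3 = (1, 0, 0, 0)
  row 2: subtract 2×row3 = (0, 0, 1, 0)

rank = 4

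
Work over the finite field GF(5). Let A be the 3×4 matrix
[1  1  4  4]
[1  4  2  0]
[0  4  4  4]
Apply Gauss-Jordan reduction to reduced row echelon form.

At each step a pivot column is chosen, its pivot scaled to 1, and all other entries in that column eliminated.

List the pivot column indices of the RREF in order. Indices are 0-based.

[1] R0 /= 1  ⇒  (1, 1, 4, 4)
     R1 -= 1·R0  ⇒  (0, 3, 3, 1)
[2] R1 /= 3  ⇒  (0, 1, 1, 2)
     R0 -= 1·R1  ⇒  (1, 0, 3, 2)
     R2 -= 4·R1  ⇒  (0, 0, 0, 1)
column 2 empty below row 2
[3] R2 /= 1  ⇒  (0, 0, 0, 1)
     R0 -= 2·R2  ⇒  (1, 0, 3, 0)
     R1 -= 2·R2  ⇒  (0, 1, 1, 0)

pivot columns: 0, 1, 3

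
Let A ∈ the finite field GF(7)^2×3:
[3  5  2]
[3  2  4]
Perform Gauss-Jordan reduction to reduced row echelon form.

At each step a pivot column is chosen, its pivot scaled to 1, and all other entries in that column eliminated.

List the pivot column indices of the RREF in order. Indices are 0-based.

[1] R0 /= 3  ⇒  (1, 4, 3)
     R1 -= 3·R0  ⇒  (0, 4, 2)
[2] R1 /= 4  ⇒  (0, 1, 4)
     R0 -= 4·R1  ⇒  (1, 0, 1)

pivot columns: 0, 1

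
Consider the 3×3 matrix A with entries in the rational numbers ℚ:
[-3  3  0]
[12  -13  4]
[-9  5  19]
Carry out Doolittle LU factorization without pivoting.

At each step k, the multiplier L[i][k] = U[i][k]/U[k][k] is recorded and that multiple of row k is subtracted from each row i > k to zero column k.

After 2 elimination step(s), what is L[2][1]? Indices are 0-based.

L[2][1] = 4

[col 0] pivot -3
  R1 -= -4*R0 → (0, -1, 4)  (L[1][0] := -4)
  R2 -= 3*R0 → (0, -4, 19)  (L[2][0] := 3)
[col 1] pivot -1
  R2 -= 4*R1 → (0, 0, 3)  (L[2][1] := 4)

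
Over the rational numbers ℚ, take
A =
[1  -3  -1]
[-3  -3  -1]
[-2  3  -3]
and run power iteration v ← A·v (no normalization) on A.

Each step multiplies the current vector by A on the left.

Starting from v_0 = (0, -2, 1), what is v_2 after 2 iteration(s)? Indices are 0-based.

v_0 = (0, -2, 1).
v_1 = A·v_0 = (5, 5, -9).
v_2 = A·v_1 = (-1, -21, 32).

v_2 = (-1, -21, 32)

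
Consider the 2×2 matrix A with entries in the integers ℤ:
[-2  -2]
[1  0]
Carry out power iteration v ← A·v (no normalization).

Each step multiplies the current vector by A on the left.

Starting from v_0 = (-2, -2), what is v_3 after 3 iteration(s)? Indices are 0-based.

v_0 = (-2, -2).
v_1 = A·v_0 = (8, -2).
v_2 = A·v_1 = (-12, 8).
v_3 = A·v_2 = (8, -12).

v_3 = (8, -12)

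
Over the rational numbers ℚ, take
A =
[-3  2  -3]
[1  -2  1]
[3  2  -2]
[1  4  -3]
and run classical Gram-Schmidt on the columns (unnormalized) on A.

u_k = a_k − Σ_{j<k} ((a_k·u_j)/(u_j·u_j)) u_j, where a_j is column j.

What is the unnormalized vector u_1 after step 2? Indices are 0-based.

Step 1: u_0 = a_0 = (-3, 1, 3, 1).
Step 2: u_1 = a_1 − (1/10)·u_0 = (23/10, -21/10, 17/10, 39/10).

u_1 = (23/10, -21/10, 17/10, 39/10)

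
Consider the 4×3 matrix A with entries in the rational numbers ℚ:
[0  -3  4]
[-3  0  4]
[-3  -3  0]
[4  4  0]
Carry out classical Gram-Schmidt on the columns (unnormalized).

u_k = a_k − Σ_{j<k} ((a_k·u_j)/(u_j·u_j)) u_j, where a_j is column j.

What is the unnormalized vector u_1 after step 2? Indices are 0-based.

Step 1: u_0 = a_0 = (0, -3, -3, 4).
Step 2: u_1 = a_1 − (25/34)·u_0 = (-3, 75/34, -27/34, 18/17).

u_1 = (-3, 75/34, -27/34, 18/17)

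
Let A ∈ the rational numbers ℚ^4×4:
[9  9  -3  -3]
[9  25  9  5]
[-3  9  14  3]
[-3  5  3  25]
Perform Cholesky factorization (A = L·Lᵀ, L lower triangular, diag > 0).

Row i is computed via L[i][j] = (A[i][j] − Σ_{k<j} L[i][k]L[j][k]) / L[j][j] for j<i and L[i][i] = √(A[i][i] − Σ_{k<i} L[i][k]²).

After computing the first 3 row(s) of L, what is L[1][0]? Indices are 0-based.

Step 1: L[0][0] = √(9) = 3.
  L[1][0] = (9) / L[0][0] = 3.
Step 2: L[1][1] = √(16) = 4.
  L[2][0] = (-3) / L[0][0] = -1.
  L[2][1] = (12) / L[1][1] = 3.
Step 3: L[2][2] = √(4) = 2.

L[1][0] = 3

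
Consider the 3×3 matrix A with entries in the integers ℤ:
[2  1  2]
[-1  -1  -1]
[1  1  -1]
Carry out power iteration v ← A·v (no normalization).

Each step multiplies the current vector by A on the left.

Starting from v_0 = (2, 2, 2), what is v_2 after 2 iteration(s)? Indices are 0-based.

v_0 = (2, 2, 2).
v_1 = A·v_0 = (10, -6, 2).
v_2 = A·v_1 = (18, -6, 2).

v_2 = (18, -6, 2)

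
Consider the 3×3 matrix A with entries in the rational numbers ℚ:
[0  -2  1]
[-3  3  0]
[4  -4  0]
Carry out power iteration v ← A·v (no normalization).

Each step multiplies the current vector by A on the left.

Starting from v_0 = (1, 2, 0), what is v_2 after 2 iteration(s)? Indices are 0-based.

v_2 = (-10, 21, -28)

v_0 = (1, 2, 0).
v_1 = A·v_0 = (-4, 3, -4).
v_2 = A·v_1 = (-10, 21, -28).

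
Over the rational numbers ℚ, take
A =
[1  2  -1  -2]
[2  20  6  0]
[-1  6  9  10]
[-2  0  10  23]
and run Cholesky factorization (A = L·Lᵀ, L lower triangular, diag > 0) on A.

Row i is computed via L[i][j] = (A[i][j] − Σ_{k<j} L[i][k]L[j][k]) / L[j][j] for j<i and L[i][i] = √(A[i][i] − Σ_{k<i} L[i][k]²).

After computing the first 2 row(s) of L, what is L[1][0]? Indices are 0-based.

L[1][0] = 2

Step 1: L[0][0] = √(1) = 1.
  L[1][0] = (2) / L[0][0] = 2.
Step 2: L[1][1] = √(16) = 4.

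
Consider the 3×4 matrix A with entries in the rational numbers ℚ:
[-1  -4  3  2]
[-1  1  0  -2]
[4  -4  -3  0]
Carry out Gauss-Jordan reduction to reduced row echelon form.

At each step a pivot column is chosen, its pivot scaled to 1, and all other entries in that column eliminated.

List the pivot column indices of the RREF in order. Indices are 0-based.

pivot(0,0)=-1: scale R0 → (1, 4, -3, -2)
  clear (1,0): R1 −= (-1)R0 → (0, 5, -3, -4)
  clear (2,0): R2 −= (4)R0 → (0, -20, 9, 8)
pivot(1,1)=5: scale R1 → (0, 1, -3/5, -4/5)
  clear (0,1): R0 −= (4)R1 → (1, 0, -3/5, 6/5)
  clear (2,1): R2 −= (-20)R1 → (0, 0, -3, -8)
pivot(2,2)=-3: scale R2 → (0, 0, 1, 8/3)
  clear (0,2): R0 −= (-3/5)R2 → (1, 0, 0, 14/5)
  clear (1,2): R1 −= (-3/5)R2 → (0, 1, 0, 4/5)

pivot columns: 0, 1, 2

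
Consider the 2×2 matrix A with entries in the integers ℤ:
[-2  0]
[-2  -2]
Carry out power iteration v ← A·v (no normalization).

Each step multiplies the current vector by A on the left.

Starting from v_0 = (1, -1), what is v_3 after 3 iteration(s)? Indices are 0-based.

v_0 = (1, -1).
v_1 = A·v_0 = (-2, 0).
v_2 = A·v_1 = (4, 4).
v_3 = A·v_2 = (-8, -16).

v_3 = (-8, -16)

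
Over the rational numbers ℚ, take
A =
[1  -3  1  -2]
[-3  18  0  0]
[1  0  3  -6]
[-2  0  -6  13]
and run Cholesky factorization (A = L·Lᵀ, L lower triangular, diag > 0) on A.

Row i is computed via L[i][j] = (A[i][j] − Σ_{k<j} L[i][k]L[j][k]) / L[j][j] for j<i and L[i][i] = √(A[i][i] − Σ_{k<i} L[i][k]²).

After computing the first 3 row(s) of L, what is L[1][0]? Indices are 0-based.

L[1][0] = -3

Step 1: L[0][0] = √(1) = 1.
  L[1][0] = (-3) / L[0][0] = -3.
Step 2: L[1][1] = √(9) = 3.
  L[2][0] = (1) / L[0][0] = 1.
  L[2][1] = (3) / L[1][1] = 1.
Step 3: L[2][2] = √(1) = 1.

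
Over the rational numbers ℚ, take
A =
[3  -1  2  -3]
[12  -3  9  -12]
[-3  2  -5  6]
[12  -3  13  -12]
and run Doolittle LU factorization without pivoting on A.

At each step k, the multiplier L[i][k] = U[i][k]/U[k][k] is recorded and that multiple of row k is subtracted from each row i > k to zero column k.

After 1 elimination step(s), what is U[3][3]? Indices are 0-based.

U[3][3] = 0

[col 0] pivot 3
  R1 -= 4*R0 → (0, 1, 1, 0)  (L[1][0] := 4)
  R2 -= -1*R0 → (0, 1, -3, 3)  (L[2][0] := -1)
  R3 -= 4*R0 → (0, 1, 5, 0)  (L[3][0] := 4)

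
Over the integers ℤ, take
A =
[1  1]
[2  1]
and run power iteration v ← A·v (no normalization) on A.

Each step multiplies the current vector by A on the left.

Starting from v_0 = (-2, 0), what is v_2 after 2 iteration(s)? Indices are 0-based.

v_0 = (-2, 0).
v_1 = A·v_0 = (-2, -4).
v_2 = A·v_1 = (-6, -8).

v_2 = (-6, -8)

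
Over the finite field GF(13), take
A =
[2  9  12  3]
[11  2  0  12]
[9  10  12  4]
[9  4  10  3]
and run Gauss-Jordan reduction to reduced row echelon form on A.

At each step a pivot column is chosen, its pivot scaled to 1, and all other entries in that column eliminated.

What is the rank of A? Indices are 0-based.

rank = 4

step 1: normalize row 0 (÷2) = (1, 11, 6, 8)
  row 1: subtract 11×row0 = (0, 11, 12, 2)
  row 2: subtract 9×row0 = (0, 2, 10, 10)
  row 3: subtract 9×row0 = (0, 9, 8, 9)
step 2: normalize row 1 (÷11) = (0, 1, 7, 12)
  row 0: subtract 11×row1 = (1, 0, 7, 6)
  row 2: subtract 2×row1 = (0, 0, 9, 12)
  row 3: subtract 9×row1 = (0, 0, 10, 5)
step 3: normalize row 2 (÷9) = (0, 0, 1, 10)
  row 0: subtract 7×row2 = (1, 0, 0, 1)
  row 1: subtract 7×row2 = (0, 1, 0, 7)
  row 3: subtract 10×row2 = (0, 0, 0, 9)
step 4: normalize row 3 (÷9) = (0, 0, 0, 1)
  row 0: subtract 1×row3 = (1, 0, 0, 0)
  row 1: subtract 7×row3 = (0, 1, 0, 0)
  row 2: subtract 10×row3 = (0, 0, 1, 0)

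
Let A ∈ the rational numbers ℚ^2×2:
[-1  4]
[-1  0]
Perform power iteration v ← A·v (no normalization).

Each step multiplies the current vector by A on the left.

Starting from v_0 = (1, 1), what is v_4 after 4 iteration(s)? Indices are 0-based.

v_0 = (1, 1).
v_1 = A·v_0 = (3, -1).
v_2 = A·v_1 = (-7, -3).
v_3 = A·v_2 = (-5, 7).
v_4 = A·v_3 = (33, 5).

v_4 = (33, 5)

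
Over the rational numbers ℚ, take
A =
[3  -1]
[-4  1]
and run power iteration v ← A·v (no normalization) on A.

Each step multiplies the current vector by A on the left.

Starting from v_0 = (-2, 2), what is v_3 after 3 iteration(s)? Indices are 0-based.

v_0 = (-2, 2).
v_1 = A·v_0 = (-8, 10).
v_2 = A·v_1 = (-34, 42).
v_3 = A·v_2 = (-144, 178).

v_3 = (-144, 178)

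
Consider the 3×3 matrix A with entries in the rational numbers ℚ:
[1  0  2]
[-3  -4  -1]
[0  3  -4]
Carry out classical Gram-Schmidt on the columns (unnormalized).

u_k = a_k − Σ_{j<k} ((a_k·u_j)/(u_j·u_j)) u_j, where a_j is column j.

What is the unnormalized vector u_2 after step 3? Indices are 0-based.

u_2 = (-9/106, -3/106, -2/53)

Step 1: u_0 = a_0 = (1, -3, 0).
Step 2: u_1 = a_1 − (6/5)·u_0 = (-6/5, -2/5, 3).
Step 3: u_2 = a_2 − (1/2)·u_0 − (-70/53)·u_1 = (-9/106, -3/106, -2/53).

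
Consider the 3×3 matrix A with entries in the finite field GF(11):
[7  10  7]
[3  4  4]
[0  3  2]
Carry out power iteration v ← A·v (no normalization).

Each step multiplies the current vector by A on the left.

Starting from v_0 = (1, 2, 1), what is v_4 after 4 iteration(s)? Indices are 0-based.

v_0 = (1, 2, 1).
v_1 = A·v_0 = (1, 4, 8).
v_2 = A·v_1 = (4, 7, 6).
v_3 = A·v_2 = (8, 9, 0).
v_4 = A·v_3 = (3, 5, 5).

v_4 = (3, 5, 5)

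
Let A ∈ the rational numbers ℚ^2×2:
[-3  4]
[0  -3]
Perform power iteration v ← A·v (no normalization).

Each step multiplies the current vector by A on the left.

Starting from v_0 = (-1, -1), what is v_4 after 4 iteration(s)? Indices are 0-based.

v_0 = (-1, -1).
v_1 = A·v_0 = (-1, 3).
v_2 = A·v_1 = (15, -9).
v_3 = A·v_2 = (-81, 27).
v_4 = A·v_3 = (351, -81).

v_4 = (351, -81)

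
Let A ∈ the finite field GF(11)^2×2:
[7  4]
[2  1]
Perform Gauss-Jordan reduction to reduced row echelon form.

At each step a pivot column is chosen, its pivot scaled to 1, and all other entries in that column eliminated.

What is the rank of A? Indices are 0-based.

rank = 2

step 1: normalize row 0 (÷7) = (1, 10)
  row 1: subtract 2×row0 = (0, 3)
step 2: normalize row 1 (÷3) = (0, 1)
  row 0: subtract 10×row1 = (1, 0)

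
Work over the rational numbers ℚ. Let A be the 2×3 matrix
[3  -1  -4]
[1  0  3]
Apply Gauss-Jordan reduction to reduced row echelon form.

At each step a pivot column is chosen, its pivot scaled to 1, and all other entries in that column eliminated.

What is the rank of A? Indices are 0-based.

step 1: normalize row 0 (÷3) = (1, -1/3, -4/3)
  row 1: subtract 1×row0 = (0, 1/3, 13/3)
step 2: normalize row 1 (÷1/3) = (0, 1, 13)
  row 0: subtract -1/3×row1 = (1, 0, 3)

rank = 2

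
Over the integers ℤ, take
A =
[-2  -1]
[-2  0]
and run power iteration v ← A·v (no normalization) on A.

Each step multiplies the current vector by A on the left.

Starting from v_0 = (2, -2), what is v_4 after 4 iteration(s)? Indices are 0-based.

v_4 = (56, 40)

v_0 = (2, -2).
v_1 = A·v_0 = (-2, -4).
v_2 = A·v_1 = (8, 4).
v_3 = A·v_2 = (-20, -16).
v_4 = A·v_3 = (56, 40).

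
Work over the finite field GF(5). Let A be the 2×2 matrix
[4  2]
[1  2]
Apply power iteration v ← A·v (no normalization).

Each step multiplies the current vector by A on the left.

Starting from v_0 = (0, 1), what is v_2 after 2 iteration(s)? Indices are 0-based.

v_2 = (2, 1)

v_0 = (0, 1).
v_1 = A·v_0 = (2, 2).
v_2 = A·v_1 = (2, 1).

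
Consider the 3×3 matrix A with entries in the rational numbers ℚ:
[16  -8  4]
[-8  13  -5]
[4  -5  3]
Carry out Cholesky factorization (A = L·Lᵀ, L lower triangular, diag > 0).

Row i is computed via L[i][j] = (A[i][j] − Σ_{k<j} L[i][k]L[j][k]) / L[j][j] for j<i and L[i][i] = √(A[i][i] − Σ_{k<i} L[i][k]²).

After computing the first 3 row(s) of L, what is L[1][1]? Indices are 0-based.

L[1][1] = 3

Step 1: L[0][0] = √(16) = 4.
  L[1][0] = (-8) / L[0][0] = -2.
Step 2: L[1][1] = √(9) = 3.
  L[2][0] = (4) / L[0][0] = 1.
  L[2][1] = (-3) / L[1][1] = -1.
Step 3: L[2][2] = √(1) = 1.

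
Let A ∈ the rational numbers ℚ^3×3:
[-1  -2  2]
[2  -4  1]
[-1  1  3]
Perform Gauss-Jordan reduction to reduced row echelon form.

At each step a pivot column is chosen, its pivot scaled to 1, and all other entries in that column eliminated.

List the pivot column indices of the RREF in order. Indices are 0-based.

step 1: normalize row 0 (÷-1) = (1, 2, -2)
  row 1: subtract 2×row0 = (0, -8, 5)
  row 2: subtract -1×row0 = (0, 3, 1)
step 2: normalize row 1 (÷-8) = (0, 1, -5/8)
  row 0: subtract 2×row1 = (1, 0, -3/4)
  row 2: subtract 3×row1 = (0, 0, 23/8)
step 3: normalize row 2 (÷23/8) = (0, 0, 1)
  row 0: subtract -3/4×row2 = (1, 0, 0)
  row 1: subtract -5/8×row2 = (0, 1, 0)

pivot columns: 0, 1, 2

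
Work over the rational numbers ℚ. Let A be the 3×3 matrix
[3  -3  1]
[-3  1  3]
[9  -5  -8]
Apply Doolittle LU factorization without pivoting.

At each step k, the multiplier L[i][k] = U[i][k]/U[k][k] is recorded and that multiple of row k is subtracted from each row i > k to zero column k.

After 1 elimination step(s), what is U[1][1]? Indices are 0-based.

Step 1: pivot at (0,0) is 3.
  row1 ← row1 − (-1)·row0  ⇒  L[1][0]=-1, U row1=(0, -2, 4)
  row2 ← row2 − (3)·row0  ⇒  L[2][0]=3, U row2=(0, 4, -11)

U[1][1] = -2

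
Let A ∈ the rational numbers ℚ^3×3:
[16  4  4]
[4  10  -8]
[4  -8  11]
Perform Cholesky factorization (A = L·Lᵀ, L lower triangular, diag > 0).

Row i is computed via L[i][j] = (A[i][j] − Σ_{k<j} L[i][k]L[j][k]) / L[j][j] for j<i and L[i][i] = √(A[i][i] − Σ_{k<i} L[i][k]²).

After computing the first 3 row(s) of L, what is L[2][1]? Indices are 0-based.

L[2][1] = -3

Step 1: L[0][0] = √(16) = 4.
  L[1][0] = (4) / L[0][0] = 1.
Step 2: L[1][1] = √(9) = 3.
  L[2][0] = (4) / L[0][0] = 1.
  L[2][1] = (-9) / L[1][1] = -3.
Step 3: L[2][2] = √(1) = 1.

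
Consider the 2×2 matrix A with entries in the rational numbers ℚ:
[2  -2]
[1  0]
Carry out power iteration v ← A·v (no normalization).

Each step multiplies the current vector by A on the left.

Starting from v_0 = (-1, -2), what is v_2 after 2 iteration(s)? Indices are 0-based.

v_0 = (-1, -2).
v_1 = A·v_0 = (2, -1).
v_2 = A·v_1 = (6, 2).

v_2 = (6, 2)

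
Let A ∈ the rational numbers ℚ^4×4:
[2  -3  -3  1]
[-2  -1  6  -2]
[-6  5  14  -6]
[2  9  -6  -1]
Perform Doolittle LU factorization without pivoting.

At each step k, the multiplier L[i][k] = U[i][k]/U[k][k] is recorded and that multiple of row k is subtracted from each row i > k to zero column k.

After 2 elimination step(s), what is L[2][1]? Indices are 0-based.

L[2][1] = 1

k=0: U[0][0]=2
  eliminate (1,0): mult=-1, new row 1: (0, -4, 3, -1); set L[1][0]=-1
  eliminate (2,0): mult=-3, new row 2: (0, -4, 5, -3); set L[2][0]=-3
  eliminate (3,0): mult=1, new row 3: (0, 12, -3, -2); set L[3][0]=1
k=1: U[1][1]=-4
  eliminate (2,1): mult=1, new row 2: (0, 0, 2, -2); set L[2][1]=1
  eliminate (3,1): mult=-3, new row 3: (0, 0, 6, -5); set L[3][1]=-3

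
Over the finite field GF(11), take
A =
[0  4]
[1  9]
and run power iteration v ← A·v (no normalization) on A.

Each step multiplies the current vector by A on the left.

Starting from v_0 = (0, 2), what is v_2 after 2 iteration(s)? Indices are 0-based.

v_2 = (6, 5)

v_0 = (0, 2).
v_1 = A·v_0 = (8, 7).
v_2 = A·v_1 = (6, 5).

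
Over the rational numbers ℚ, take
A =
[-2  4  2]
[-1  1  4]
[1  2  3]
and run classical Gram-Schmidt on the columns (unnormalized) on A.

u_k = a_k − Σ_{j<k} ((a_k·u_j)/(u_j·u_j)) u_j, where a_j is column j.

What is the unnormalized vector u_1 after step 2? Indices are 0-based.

Step 1: u_0 = a_0 = (-2, -1, 1).
Step 2: u_1 = a_1 − (-7/6)·u_0 = (5/3, -1/6, 19/6).

u_1 = (5/3, -1/6, 19/6)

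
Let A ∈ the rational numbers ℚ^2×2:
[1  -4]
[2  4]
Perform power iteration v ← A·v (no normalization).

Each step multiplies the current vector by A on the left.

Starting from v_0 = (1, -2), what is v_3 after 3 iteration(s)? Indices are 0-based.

v_0 = (1, -2).
v_1 = A·v_0 = (9, -6).
v_2 = A·v_1 = (33, -6).
v_3 = A·v_2 = (57, 42).

v_3 = (57, 42)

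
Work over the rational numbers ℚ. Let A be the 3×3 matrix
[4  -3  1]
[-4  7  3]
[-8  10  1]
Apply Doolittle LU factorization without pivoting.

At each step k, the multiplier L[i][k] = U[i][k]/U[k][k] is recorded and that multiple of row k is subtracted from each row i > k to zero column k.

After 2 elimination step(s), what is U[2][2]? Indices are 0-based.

k=0: U[0][0]=4
  eliminate (1,0): mult=-1, new row 1: (0, 4, 4); set L[1][0]=-1
  eliminate (2,0): mult=-2, new row 2: (0, 4, 3); set L[2][0]=-2
k=1: U[1][1]=4
  eliminate (2,1): mult=1, new row 2: (0, 0, -1); set L[2][1]=1

U[2][2] = -1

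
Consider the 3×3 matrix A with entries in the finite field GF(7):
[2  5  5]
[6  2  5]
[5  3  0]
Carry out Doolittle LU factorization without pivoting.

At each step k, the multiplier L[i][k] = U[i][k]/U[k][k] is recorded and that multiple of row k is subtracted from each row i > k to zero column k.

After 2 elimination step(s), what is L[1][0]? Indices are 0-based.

[col 0] pivot 2
  R1 -= 3*R0 → (0, 1, 4)  (L[1][0] := 3)
  R2 -= 6*R0 → (0, 1, 5)  (L[2][0] := 6)
[col 1] pivot 1
  R2 -= 1*R1 → (0, 0, 1)  (L[2][1] := 1)

L[1][0] = 3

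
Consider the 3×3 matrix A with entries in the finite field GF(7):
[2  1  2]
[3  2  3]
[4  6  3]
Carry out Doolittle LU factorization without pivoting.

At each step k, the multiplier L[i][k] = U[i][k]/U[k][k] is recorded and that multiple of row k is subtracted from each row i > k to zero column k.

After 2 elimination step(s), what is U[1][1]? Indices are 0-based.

U[1][1] = 4

Step 1: pivot at (0,0) is 2.
  row1 ← row1 − (5)·row0  ⇒  L[1][0]=5, U row1=(0, 4, 0)
  row2 ← row2 − (2)·row0  ⇒  L[2][0]=2, U row2=(0, 4, 6)
Step 2: pivot at (1,1) is 4.
  row2 ← row2 − (1)·row1  ⇒  L[2][1]=1, U row2=(0, 0, 6)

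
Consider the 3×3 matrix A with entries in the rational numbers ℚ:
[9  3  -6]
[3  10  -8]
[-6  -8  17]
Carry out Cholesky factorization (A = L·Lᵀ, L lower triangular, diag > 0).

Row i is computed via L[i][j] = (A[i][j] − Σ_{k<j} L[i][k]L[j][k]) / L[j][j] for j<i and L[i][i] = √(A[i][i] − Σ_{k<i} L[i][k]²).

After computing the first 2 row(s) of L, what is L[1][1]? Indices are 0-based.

L[1][1] = 3

Step 1: L[0][0] = √(9) = 3.
  L[1][0] = (3) / L[0][0] = 1.
Step 2: L[1][1] = √(9) = 3.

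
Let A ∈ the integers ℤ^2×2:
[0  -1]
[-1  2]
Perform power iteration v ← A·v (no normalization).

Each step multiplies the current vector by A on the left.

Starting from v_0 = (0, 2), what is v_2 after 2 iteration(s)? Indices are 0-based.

v_0 = (0, 2).
v_1 = A·v_0 = (-2, 4).
v_2 = A·v_1 = (-4, 10).

v_2 = (-4, 10)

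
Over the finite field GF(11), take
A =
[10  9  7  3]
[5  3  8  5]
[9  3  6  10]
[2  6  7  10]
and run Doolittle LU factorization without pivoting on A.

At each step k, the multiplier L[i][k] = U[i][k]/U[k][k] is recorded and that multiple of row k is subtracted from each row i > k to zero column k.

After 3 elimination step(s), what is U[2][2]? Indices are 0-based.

U[2][2] = 2

k=0: U[0][0]=10
  eliminate (1,0): mult=6, new row 1: (0, 4, 10, 9); set L[1][0]=6
  eliminate (2,0): mult=2, new row 2: (0, 7, 3, 4); set L[2][0]=2
  eliminate (3,0): mult=9, new row 3: (0, 2, 10, 5); set L[3][0]=9
k=1: U[1][1]=4
  eliminate (2,1): mult=10, new row 2: (0, 0, 2, 2); set L[2][1]=10
  eliminate (3,1): mult=6, new row 3: (0, 0, 5, 6); set L[3][1]=6
k=2: U[2][2]=2
  eliminate (3,2): mult=8, new row 3: (0, 0, 0, 1); set L[3][2]=8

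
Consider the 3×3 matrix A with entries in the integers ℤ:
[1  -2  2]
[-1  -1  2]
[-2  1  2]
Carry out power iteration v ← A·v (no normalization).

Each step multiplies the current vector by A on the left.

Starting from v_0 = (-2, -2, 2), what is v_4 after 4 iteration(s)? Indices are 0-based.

v_4 = (10, -18, -8)

v_0 = (-2, -2, 2).
v_1 = A·v_0 = (6, 8, 6).
v_2 = A·v_1 = (2, -2, 8).
v_3 = A·v_2 = (22, 16, 10).
v_4 = A·v_3 = (10, -18, -8).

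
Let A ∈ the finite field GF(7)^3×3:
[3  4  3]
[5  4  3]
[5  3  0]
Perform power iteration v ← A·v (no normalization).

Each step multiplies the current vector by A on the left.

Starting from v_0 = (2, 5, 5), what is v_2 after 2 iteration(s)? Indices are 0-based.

v_0 = (2, 5, 5).
v_1 = A·v_0 = (6, 3, 4).
v_2 = A·v_1 = (0, 5, 4).

v_2 = (0, 5, 4)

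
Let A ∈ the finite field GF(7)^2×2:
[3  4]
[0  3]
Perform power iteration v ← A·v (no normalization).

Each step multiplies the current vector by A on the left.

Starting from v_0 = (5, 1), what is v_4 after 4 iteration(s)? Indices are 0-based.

v_4 = (4, 4)

v_0 = (5, 1).
v_1 = A·v_0 = (5, 3).
v_2 = A·v_1 = (6, 2).
v_3 = A·v_2 = (5, 6).
v_4 = A·v_3 = (4, 4).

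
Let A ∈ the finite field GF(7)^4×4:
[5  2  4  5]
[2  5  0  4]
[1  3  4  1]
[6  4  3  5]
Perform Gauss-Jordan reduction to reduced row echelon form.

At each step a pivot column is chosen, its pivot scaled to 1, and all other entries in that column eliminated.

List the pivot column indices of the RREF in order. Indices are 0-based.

pivot(0,0)=5: scale R0 → (1, 6, 5, 1)
  clear (1,0): R1 −= (2)R0 → (0, 0, 4, 2)
  clear (2,0): R2 −= (1)R0 → (0, 4, 6, 0)
  clear (3,0): R3 −= (6)R0 → (0, 3, 1, 6)
pivot(1,1): swap R1↔R2
pivot(1,1)=4: scale R1 → (0, 1, 5, 0)
  clear (0,1): R0 −= (6)R1 → (1, 0, 3, 1)
  clear (3,1): R3 −= (3)R1 → (0, 0, 0, 6)
pivot(2,2)=4: scale R2 → (0, 0, 1, 4)
  clear (0,2): R0 −= (3)R2 → (1, 0, 0, 3)
  clear (1,2): R1 −= (5)R2 → (0, 1, 0, 1)
pivot(3,3)=6: scale R3 → (0, 0, 0, 1)
  clear (0,3): R0 −= (3)R3 → (1, 0, 0, 0)
  clear (1,3): R1 −= (1)R3 → (0, 1, 0, 0)
  clear (2,3): R2 −= (4)R3 → (0, 0, 1, 0)

pivot columns: 0, 1, 2, 3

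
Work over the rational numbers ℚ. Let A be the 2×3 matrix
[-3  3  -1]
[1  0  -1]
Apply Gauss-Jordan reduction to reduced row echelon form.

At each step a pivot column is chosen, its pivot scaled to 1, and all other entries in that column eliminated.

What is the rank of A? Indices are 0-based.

rank = 2

step 1: normalize row 0 (÷-3) = (1, -1, 1/3)
  row 1: subtract 1×row0 = (0, 1, -4/3)
step 2: normalize row 1 (÷1) = (0, 1, -4/3)
  row 0: subtract -1×row1 = (1, 0, -1)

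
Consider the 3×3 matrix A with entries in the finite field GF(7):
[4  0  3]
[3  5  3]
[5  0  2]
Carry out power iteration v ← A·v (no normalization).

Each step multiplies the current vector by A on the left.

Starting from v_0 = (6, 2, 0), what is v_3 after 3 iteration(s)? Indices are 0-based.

v_3 = (3, 4, 2)

v_0 = (6, 2, 0).
v_1 = A·v_0 = (3, 0, 2).
v_2 = A·v_1 = (4, 1, 5).
v_3 = A·v_2 = (3, 4, 2).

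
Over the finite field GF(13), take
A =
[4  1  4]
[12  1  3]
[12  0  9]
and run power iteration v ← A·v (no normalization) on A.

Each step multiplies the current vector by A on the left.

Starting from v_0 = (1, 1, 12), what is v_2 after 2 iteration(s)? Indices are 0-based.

v_0 = (1, 1, 12).
v_1 = A·v_0 = (1, 10, 3).
v_2 = A·v_1 = (0, 5, 0).

v_2 = (0, 5, 0)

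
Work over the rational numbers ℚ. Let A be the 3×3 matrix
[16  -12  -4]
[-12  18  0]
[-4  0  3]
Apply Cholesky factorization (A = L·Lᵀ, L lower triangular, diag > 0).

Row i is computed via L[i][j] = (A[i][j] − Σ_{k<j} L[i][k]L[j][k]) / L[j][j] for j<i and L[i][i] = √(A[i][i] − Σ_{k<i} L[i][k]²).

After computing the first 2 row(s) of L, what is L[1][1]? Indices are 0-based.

L[1][1] = 3

Step 1: L[0][0] = √(16) = 4.
  L[1][0] = (-12) / L[0][0] = -3.
Step 2: L[1][1] = √(9) = 3.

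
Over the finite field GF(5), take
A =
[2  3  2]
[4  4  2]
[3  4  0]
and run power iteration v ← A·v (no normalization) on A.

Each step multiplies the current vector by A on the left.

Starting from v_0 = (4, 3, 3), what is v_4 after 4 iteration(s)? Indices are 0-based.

v_0 = (4, 3, 3).
v_1 = A·v_0 = (3, 4, 4).
v_2 = A·v_1 = (1, 1, 0).
v_3 = A·v_2 = (0, 3, 2).
v_4 = A·v_3 = (3, 1, 2).

v_4 = (3, 1, 2)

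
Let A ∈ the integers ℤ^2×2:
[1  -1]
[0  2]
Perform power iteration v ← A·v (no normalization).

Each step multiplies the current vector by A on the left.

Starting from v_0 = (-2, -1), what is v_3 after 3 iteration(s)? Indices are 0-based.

v_3 = (5, -8)

v_0 = (-2, -1).
v_1 = A·v_0 = (-1, -2).
v_2 = A·v_1 = (1, -4).
v_3 = A·v_2 = (5, -8).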